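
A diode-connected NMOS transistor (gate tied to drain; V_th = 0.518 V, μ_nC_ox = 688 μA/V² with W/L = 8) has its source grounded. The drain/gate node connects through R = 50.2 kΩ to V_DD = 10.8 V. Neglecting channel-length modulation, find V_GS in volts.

V_GS = 0.787 V

With gate tied to drain, V_GS = V_DS ≥ V_GS − V_th, so the device is in saturation.
k_n = μ_nC_ox · (W/L) = 5.504 mA/V².
KCL at the drain: ½ k_n (V_GS − V_th)² = (V_DD − V_GS)/R.
Let x = V_GS − 0.518. Then 138 x² + x − 10.28 = 0, giving x = 0.269 V (positive root), so V_GS = 0.787 V.
I_D = (V_DD − V_GS)/R = (10.8 − 0.787) / 50.2 = 0.199 mA.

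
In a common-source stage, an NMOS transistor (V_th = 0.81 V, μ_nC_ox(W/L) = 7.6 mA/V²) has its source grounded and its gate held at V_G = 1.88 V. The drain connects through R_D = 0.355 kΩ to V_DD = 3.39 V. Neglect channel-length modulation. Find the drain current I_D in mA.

I_D = 4.35 mA

V_GS = V_G = 1.88 V, so V_ov = 1.88 − 0.81 = 1.07 V.
Assume saturation: I_D = ½ k_n V_ov² = 0.5 × 7.6 × 1.07² = 4.35 mA, giving V_DS = V_DD − I_D R_D = 3.39 − 4.35 × 0.355 = 1.85 V.
V_DS = 1.85 V ≥ V_ov = 1.07 V, confirming saturation.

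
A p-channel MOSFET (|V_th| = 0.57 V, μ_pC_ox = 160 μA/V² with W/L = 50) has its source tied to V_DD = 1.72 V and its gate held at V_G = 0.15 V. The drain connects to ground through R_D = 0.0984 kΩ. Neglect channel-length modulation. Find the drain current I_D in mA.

V_SG = V_DD − V_G = 1.72 − 0.15 = 1.57 V, so V_ov = 1.57 − 0.57 = 1 V.
k_p = μ_pC_ox · (W/L) = 8 mA/V².
Assume saturation: I_D = ½ k_p V_ov² = 0.5 × 8 × 1² = 4 mA, giving V_SD = V_DD − I_D R_D = 1.72 − 4 × 0.0984 = 1.33 V.
V_SD = 1.33 V ≥ V_ov = 1 V, confirming saturation.

I_D = 4.00 mA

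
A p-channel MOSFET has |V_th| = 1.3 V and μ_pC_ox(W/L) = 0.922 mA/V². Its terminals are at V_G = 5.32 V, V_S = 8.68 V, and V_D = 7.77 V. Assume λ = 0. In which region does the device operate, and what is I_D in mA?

Triode; I_D = 1.35 mA

V_SG = V_S − V_G = 8.68 − 5.32 = 3.36 V; V_SD = V_S − V_D = 8.68 − 7.77 = 0.91 V.
V_ov = V_SG − |V_th| = 3.36 − 1.3 = 2.06 V.
Since V_SD = 0.91 V < V_ov = 2.06 V, the device is in the triode region.
I_D = k_p [V_ov · V_SD − ½ V_SD²] = 0.922 × [2.06 × 0.91 − 0.5 × 0.91²] = 1.35 mA.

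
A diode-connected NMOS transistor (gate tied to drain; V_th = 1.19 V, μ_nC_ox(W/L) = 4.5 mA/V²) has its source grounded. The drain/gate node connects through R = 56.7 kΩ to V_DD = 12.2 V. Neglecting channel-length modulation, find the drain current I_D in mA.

I_D = 0.189 mA

With gate tied to drain, V_GS = V_DS ≥ V_GS − V_th, so the device is in saturation.
KCL at the drain: ½ k_n (V_GS − V_th)² = (V_DD − V_GS)/R.
Let x = V_GS − 1.19. Then 128 x² + x − 11.01 = 0, giving x = 0.29 V (positive root), so V_GS = 1.48 V.
I_D = (V_DD − V_GS)/R = (12.2 − 1.48) / 56.7 = 0.189 mA.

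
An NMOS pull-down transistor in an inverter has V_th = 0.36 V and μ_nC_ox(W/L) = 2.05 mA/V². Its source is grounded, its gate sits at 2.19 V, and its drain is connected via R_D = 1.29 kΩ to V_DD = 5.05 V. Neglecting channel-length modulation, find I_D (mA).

V_GS = V_G = 2.19 V, so V_ov = 2.19 − 0.36 = 1.83 V.
Assume saturation: I_D = ½ k_n V_ov² = 0.5 × 2.05 × 1.83² = 3.43 mA, giving V_DS = V_DD − I_D R_D = 5.05 − 3.43 × 1.29 = 0.622 V.
But 0.622 V < V_ov = 1.83 V, so the device is actually in triode.
In triode I_D = k_n[V_ov V_DS − ½ V_DS²] and I_D = (V_DD − V_DS)/R_D. Equating: 1.32 V_DS² − 5.839 V_DS + 5.05 = 0, giving V_DS = 1.18 V (the root below V_ov).
I_D = (5.05 − 1.18) / 1.29 = 3 mA.

I_D = 3.00 mA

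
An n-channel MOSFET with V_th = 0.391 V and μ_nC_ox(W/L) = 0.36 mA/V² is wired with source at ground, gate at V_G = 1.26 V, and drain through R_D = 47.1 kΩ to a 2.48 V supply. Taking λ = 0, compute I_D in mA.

I_D = 0.0490 mA

V_GS = V_G = 1.26 V, so V_ov = 1.26 − 0.391 = 0.869 V.
Assume saturation: I_D = ½ k_n V_ov² = 0.5 × 0.36 × 0.869² = 0.136 mA, giving V_DS = V_DD − I_D R_D = 2.48 − 0.136 × 47.1 = -3.92 V.
But -3.92 V < V_ov = 0.869 V, so the device is actually in triode.
In triode I_D = k_n[V_ov V_DS − ½ V_DS²] and I_D = (V_DD − V_DS)/R_D. Equating: 8.48 V_DS² − 15.73 V_DS + 2.48 = 0, giving V_DS = 0.174 V (the root below V_ov).
I_D = (2.48 − 0.174) / 47.1 = 0.049 mA.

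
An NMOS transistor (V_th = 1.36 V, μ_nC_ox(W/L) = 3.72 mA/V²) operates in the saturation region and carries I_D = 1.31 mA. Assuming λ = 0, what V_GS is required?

In saturation I_D = ½ k_n (V_GS − V_th)², so V_GS − V_th = √(2 I_D / k_n) = √(2 × 1.31 / 3.72) = 0.839 V.
V_GS = 1.36 + 0.839 = 2.2 V.

V_GS = 2.20 V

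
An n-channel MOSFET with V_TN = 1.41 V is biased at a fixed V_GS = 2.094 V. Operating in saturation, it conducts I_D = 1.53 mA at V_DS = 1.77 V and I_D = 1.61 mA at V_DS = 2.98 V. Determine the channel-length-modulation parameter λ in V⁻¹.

λ = 0.0468 V⁻¹

With V_GS fixed, I_D ∝ (1 + λ V_DS) in saturation, so I_D2/I_D1 = (1 + λ V_DS2)/(1 + λ V_DS1).
1.61/1.53 = 1.052 = (1 + 2.98 λ)/(1 + 1.77 λ).
Solving: λ (I_D1 V_DS2 − I_D2 V_DS1) = I_D2 − I_D1, so λ = (1.61 − 1.53) / (1.53 × 2.98 − 1.61 × 1.77) = 0.08 / 1.71 = 0.0468 V⁻¹.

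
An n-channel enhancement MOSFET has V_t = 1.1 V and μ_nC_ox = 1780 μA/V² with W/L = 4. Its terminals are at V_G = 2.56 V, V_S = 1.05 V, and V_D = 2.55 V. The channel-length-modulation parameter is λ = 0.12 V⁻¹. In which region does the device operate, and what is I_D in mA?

Saturation; I_D = 0.706 mA

V_GS = V_G − V_S = 2.56 − 1.05 = 1.51 V; V_DS = V_D − V_S = 2.55 − 1.05 = 1.5 V.
k_n = μ_nC_ox · (W/L) = 7.12 mA/V².
V_ov = V_GS − V_t = 1.51 − 1.1 = 0.41 V.
Since V_DS = 1.5 V ≥ V_ov = 0.41 V, the device is in saturation.
I_D = ½ k_n V_ov² (1 + λ V_DS) = 0.5 × 7.12 × 0.41² × (1 + 0.12 × 1.5) = 0.706 mA.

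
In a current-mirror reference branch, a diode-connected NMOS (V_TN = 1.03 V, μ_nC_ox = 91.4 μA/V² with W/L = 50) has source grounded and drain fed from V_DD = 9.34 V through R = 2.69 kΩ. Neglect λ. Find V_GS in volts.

V_GS = 2.11 V

With gate tied to drain, V_GS = V_DS ≥ V_GS − V_TN, so the device is in saturation.
k_n = μ_nC_ox · (W/L) = 4.57 mA/V².
KCL at the drain: ½ k_n (V_GS − V_TN)² = (V_DD − V_GS)/R.
Let x = V_GS − 1.03. Then 6.15 x² + x − 8.31 = 0, giving x = 1.08 V (positive root), so V_GS = 2.11 V.
I_D = (V_DD − V_GS)/R = (9.34 − 2.11) / 2.69 = 2.69 mA.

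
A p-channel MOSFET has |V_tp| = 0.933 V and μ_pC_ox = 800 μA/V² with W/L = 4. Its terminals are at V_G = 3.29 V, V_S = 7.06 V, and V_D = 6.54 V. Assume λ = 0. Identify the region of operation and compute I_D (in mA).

Triode; I_D = 4.29 mA

V_SG = V_S − V_G = 7.06 − 3.29 = 3.77 V; V_SD = V_S − V_D = 7.06 − 6.54 = 0.52 V.
k_p = μ_pC_ox · (W/L) = 3.2 mA/V².
V_ov = V_SG − |V_tp| = 3.77 − 0.933 = 2.84 V.
Since V_SD = 0.52 V < V_ov = 2.84 V, the device is in the triode region.
I_D = k_p [V_ov · V_SD − ½ V_SD²] = 3.2 × [2.84 × 0.52 − 0.5 × 0.52²] = 4.29 mA.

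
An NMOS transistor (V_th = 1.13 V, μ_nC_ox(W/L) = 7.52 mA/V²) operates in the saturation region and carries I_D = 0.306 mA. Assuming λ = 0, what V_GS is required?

In saturation I_D = ½ k_n (V_GS − V_th)², so V_GS − V_th = √(2 I_D / k_n) = √(2 × 0.306 / 7.52) = 0.285 V.
V_GS = 1.13 + 0.285 = 1.42 V.

V_GS = 1.42 V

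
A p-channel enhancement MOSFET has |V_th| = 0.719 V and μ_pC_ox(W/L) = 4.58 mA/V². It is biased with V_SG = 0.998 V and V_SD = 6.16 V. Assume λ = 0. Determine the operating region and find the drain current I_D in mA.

V_ov = V_SG − |V_th| = 0.998 − 0.719 = 0.279 V.
Since V_SD = 6.16 V ≥ V_ov = 0.279 V, the device is in saturation.
I_D = ½ k_p V_ov² = 0.5 × 4.58 × 0.279² = 0.178 mA.

Saturation; I_D = 0.178 mA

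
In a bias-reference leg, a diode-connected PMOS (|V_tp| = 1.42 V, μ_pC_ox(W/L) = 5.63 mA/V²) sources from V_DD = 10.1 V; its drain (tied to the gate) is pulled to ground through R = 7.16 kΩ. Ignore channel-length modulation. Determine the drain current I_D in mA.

I_D = 1.12 mA

With gate tied to drain, V_SG = V_SD ≥ V_SG − |V_tp|, so the device is in saturation.
KCL at the drain: ½ k_p (V_SG − |V_tp|)² = (V_DD − V_SG)/R.
Let x = V_SG − 1.42. Then 20.2 x² + x − 8.68 = 0, giving x = 0.632 V (positive root), so V_SG = 2.05 V.
I_D = (V_DD − V_SG)/R = (10.1 − 2.05) / 7.16 = 1.12 mA.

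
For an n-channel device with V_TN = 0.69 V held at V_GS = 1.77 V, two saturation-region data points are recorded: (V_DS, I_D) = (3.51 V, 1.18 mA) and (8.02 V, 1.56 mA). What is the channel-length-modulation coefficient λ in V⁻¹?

λ = 0.0953 V⁻¹

With V_GS fixed, I_D ∝ (1 + λ V_DS) in saturation, so I_D2/I_D1 = (1 + λ V_DS2)/(1 + λ V_DS1).
1.56/1.18 = 1.322 = (1 + 8.02 λ)/(1 + 3.51 λ).
Solving: λ (I_D1 V_DS2 − I_D2 V_DS1) = I_D2 − I_D1, so λ = (1.56 − 1.18) / (1.18 × 8.02 − 1.56 × 3.51) = 0.38 / 3.99 = 0.0953 V⁻¹.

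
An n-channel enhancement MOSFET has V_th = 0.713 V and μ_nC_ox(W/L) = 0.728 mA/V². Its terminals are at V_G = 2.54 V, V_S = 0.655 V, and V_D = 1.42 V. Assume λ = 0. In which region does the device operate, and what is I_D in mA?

V_GS = V_G − V_S = 2.54 − 0.655 = 1.89 V; V_DS = V_D − V_S = 1.42 − 0.655 = 0.765 V.
V_ov = V_GS − V_th = 1.89 − 0.713 = 1.17 V.
Since V_DS = 0.765 V < V_ov = 1.17 V, the device is in the triode region.
I_D = k_n [V_ov · V_DS − ½ V_DS²] = 0.728 × [1.17 × 0.765 − 0.5 × 0.765²] = 0.44 mA.

Triode; I_D = 0.440 mA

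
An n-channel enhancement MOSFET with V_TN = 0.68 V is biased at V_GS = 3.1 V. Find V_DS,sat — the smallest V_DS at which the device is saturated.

The boundary between triode and saturation is V_DS = V_GS − V_TN = V_ov.
V_ov = 3.1 − 0.68 = 2.42 V.

V_DS,sat = 2.42 V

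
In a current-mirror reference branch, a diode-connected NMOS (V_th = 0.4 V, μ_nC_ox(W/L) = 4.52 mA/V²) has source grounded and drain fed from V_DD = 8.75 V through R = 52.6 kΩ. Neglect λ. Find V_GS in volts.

V_GS = 0.661 V

With gate tied to drain, V_GS = V_DS ≥ V_GS − V_th, so the device is in saturation.
KCL at the drain: ½ k_n (V_GS − V_th)² = (V_DD − V_GS)/R.
Let x = V_GS − 0.4. Then 119 x² + x − 8.35 = 0, giving x = 0.261 V (positive root), so V_GS = 0.661 V.
I_D = (V_DD − V_GS)/R = (8.75 − 0.661) / 52.6 = 0.154 mA.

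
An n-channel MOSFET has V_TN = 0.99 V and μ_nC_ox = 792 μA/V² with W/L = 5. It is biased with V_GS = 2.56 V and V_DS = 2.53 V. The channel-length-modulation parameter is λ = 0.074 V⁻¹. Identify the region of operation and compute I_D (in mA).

Saturation; I_D = 5.79 mA

k_n = μ_nC_ox · (W/L) = 3.96 mA/V².
V_ov = V_GS − V_TN = 2.56 − 0.99 = 1.57 V.
Since V_DS = 2.53 V ≥ V_ov = 1.57 V, the device is in saturation.
I_D = ½ k_n V_ov² (1 + λ V_DS) = 0.5 × 3.96 × 1.57² × (1 + 0.074 × 2.53) = 5.79 mA.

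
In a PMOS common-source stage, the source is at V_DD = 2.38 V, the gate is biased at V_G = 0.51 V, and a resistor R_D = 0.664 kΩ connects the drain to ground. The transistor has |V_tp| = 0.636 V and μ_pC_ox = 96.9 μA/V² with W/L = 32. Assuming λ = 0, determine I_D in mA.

V_SG = V_DD − V_G = 2.38 − 0.51 = 1.87 V, so V_ov = 1.87 − 0.636 = 1.23 V.
k_p = μ_pC_ox · (W/L) = 3.101 mA/V².
Assume saturation: I_D = ½ k_p V_ov² = 0.5 × 3.101 × 1.23² = 2.36 mA, giving V_SD = V_DD − I_D R_D = 2.38 − 2.36 × 0.664 = 0.812 V.
But 0.812 V < V_ov = 1.23 V, so the device is actually in triode.
In triode I_D = k_p[V_ov V_SD − ½ V_SD²] and I_D = (V_DD − V_SD)/R_D. Equating: 1.03 V_SD² − 3.541 V_SD + 2.38 = 0, giving V_SD = 0.916 V (the root below V_ov).
I_D = (2.38 − 0.916) / 0.664 = 2.2 mA.

I_D = 2.20 mA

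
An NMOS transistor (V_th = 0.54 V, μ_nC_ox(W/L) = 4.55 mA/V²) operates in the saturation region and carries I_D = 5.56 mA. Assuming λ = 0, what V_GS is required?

V_GS = 2.10 V

In saturation I_D = ½ k_n (V_GS − V_th)², so V_GS − V_th = √(2 I_D / k_n) = √(2 × 5.56 / 4.55) = 1.56 V.
V_GS = 0.54 + 1.56 = 2.1 V.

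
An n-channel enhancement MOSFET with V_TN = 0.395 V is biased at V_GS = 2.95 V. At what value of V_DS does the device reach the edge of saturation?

The boundary between triode and saturation is V_DS = V_GS − V_TN = V_ov.
V_ov = 2.95 − 0.395 = 2.56 V.

V_DS,sat = 2.56 V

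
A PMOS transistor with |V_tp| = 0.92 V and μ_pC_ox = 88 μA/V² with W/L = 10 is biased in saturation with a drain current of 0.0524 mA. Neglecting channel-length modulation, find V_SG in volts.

k_p = μ_pC_ox · (W/L) = 0.88 mA/V².
In saturation I_D = ½ k_p (V_SG − |V_tp|)², so V_SG − |V_tp| = √(2 I_D / k_p) = √(2 × 0.0524 / 0.88) = 0.345 V.
V_SG = 0.92 + 0.345 = 1.27 V.

V_SG = 1.27 V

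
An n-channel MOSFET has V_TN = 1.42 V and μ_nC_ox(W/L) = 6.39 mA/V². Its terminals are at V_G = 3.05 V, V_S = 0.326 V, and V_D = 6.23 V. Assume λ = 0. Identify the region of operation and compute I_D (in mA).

Saturation; I_D = 5.43 mA

V_GS = V_G − V_S = 3.05 − 0.326 = 2.72 V; V_DS = V_D − V_S = 6.23 − 0.326 = 5.9 V.
V_ov = V_GS − V_TN = 2.72 − 1.42 = 1.3 V.
Since V_DS = 5.9 V ≥ V_ov = 1.3 V, the device is in saturation.
I_D = ½ k_n V_ov² = 0.5 × 6.39 × 1.3² = 5.43 mA.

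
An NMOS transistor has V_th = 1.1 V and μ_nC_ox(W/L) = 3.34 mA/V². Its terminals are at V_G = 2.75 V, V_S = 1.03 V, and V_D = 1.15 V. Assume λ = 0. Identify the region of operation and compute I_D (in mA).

Triode; I_D = 0.224 mA

V_GS = V_G − V_S = 2.75 − 1.03 = 1.72 V; V_DS = V_D − V_S = 1.15 − 1.03 = 0.12 V.
V_ov = V_GS − V_th = 1.72 − 1.1 = 0.62 V.
Since V_DS = 0.12 V < V_ov = 0.62 V, the device is in the triode region.
I_D = k_n [V_ov · V_DS − ½ V_DS²] = 3.34 × [0.62 × 0.12 − 0.5 × 0.12²] = 0.224 mA.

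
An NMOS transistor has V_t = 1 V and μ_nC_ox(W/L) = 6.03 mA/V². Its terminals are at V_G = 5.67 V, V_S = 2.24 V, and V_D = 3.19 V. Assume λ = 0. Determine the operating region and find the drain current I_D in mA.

Triode; I_D = 11.2 mA

V_GS = V_G − V_S = 5.67 − 2.24 = 3.43 V; V_DS = V_D − V_S = 3.19 − 2.24 = 0.95 V.
V_ov = V_GS − V_t = 3.43 − 1 = 2.43 V.
Since V_DS = 0.95 V < V_ov = 2.43 V, the device is in the triode region.
I_D = k_n [V_ov · V_DS − ½ V_DS²] = 6.03 × [2.43 × 0.95 − 0.5 × 0.95²] = 11.2 mA.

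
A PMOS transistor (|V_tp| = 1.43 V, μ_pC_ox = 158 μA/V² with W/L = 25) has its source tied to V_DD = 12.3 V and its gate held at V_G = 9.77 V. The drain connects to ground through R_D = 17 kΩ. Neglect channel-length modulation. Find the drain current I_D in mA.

V_SG = V_DD − V_G = 12.3 − 9.77 = 2.53 V, so V_ov = 2.53 − 1.43 = 1.1 V.
k_p = μ_pC_ox · (W/L) = 3.95 mA/V².
Assume saturation: I_D = ½ k_p V_ov² = 0.5 × 3.95 × 1.1² = 2.39 mA, giving V_SD = V_DD − I_D R_D = 12.3 − 2.39 × 17 = -28.3 V.
But -28.3 V < V_ov = 1.1 V, so the device is actually in triode.
In triode I_D = k_p[V_ov V_SD − ½ V_SD²] and I_D = (V_DD − V_SD)/R_D. Equating: 33.6 V_SD² − 74.87 V_SD + 12.3 = 0, giving V_SD = 0.179 V (the root below V_ov).
I_D = (12.3 − 0.179) / 17 = 0.713 mA.

I_D = 0.713 mA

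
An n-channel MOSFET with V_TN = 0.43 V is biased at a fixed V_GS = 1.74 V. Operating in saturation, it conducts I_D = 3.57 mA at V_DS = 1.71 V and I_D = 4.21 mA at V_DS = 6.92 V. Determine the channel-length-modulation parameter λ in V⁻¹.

λ = 0.0366 V⁻¹

With V_GS fixed, I_D ∝ (1 + λ V_DS) in saturation, so I_D2/I_D1 = (1 + λ V_DS2)/(1 + λ V_DS1).
4.21/3.57 = 1.179 = (1 + 6.92 λ)/(1 + 1.71 λ).
Solving: λ (I_D1 V_DS2 − I_D2 V_DS1) = I_D2 − I_D1, so λ = (4.21 − 3.57) / (3.57 × 6.92 − 4.21 × 1.71) = 0.64 / 17.5 = 0.0366 V⁻¹.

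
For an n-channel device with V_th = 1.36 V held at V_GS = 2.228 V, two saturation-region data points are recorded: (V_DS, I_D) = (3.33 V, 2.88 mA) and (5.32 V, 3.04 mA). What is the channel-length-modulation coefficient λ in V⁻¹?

With V_GS fixed, I_D ∝ (1 + λ V_DS) in saturation, so I_D2/I_D1 = (1 + λ V_DS2)/(1 + λ V_DS1).
3.04/2.88 = 1.056 = (1 + 5.32 λ)/(1 + 3.33 λ).
Solving: λ (I_D1 V_DS2 − I_D2 V_DS1) = I_D2 − I_D1, so λ = (3.04 − 2.88) / (2.88 × 5.32 − 3.04 × 3.33) = 0.16 / 5.2 = 0.0308 V⁻¹.

λ = 0.0308 V⁻¹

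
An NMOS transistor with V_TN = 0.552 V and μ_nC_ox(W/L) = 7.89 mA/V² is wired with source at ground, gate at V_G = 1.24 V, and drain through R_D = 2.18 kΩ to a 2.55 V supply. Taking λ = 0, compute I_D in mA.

I_D = 1.06 mA

V_GS = V_G = 1.24 V, so V_ov = 1.24 − 0.552 = 0.688 V.
Assume saturation: I_D = ½ k_n V_ov² = 0.5 × 7.89 × 0.688² = 1.87 mA, giving V_DS = V_DD − I_D R_D = 2.55 − 1.87 × 2.18 = -1.52 V.
But -1.52 V < V_ov = 0.688 V, so the device is actually in triode.
In triode I_D = k_n[V_ov V_DS − ½ V_DS²] and I_D = (V_DD − V_DS)/R_D. Equating: 8.6 V_DS² − 12.83 V_DS + 2.55 = 0, giving V_DS = 0.236 V (the root below V_ov).
I_D = (2.55 − 0.236) / 2.18 = 1.06 mA.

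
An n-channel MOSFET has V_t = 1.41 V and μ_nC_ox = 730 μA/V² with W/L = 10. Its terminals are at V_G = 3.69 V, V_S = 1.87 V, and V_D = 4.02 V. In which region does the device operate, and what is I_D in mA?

Saturation; I_D = 0.614 mA

V_GS = V_G − V_S = 3.69 − 1.87 = 1.82 V; V_DS = V_D − V_S = 4.02 − 1.87 = 2.15 V.
k_n = μ_nC_ox · (W/L) = 7.3 mA/V².
V_ov = V_GS − V_t = 1.82 − 1.41 = 0.41 V.
Since V_DS = 2.15 V ≥ V_ov = 0.41 V, the device is in saturation.
I_D = ½ k_n V_ov² = 0.5 × 7.3 × 0.41² = 0.614 mA.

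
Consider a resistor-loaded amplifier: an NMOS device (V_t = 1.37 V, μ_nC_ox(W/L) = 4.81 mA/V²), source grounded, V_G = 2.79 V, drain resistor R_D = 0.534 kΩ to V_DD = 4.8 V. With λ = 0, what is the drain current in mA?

I_D = 4.85 mA

V_GS = V_G = 2.79 V, so V_ov = 2.79 − 1.37 = 1.42 V.
Assume saturation: I_D = ½ k_n V_ov² = 0.5 × 4.81 × 1.42² = 4.85 mA, giving V_DS = V_DD − I_D R_D = 4.8 − 4.85 × 0.534 = 2.21 V.
V_DS = 2.21 V ≥ V_ov = 1.42 V, confirming saturation.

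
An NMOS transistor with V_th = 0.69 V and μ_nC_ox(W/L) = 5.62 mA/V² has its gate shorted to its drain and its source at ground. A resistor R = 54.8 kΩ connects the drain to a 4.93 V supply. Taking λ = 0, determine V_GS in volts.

With gate tied to drain, V_GS = V_DS ≥ V_GS − V_th, so the device is in saturation.
KCL at the drain: ½ k_n (V_GS − V_th)² = (V_DD − V_GS)/R.
Let x = V_GS − 0.69. Then 154 x² + x − 4.24 = 0, giving x = 0.163 V (positive root), so V_GS = 0.853 V.
I_D = (V_DD − V_GS)/R = (4.93 − 0.853) / 54.8 = 0.0744 mA.

V_GS = 0.853 V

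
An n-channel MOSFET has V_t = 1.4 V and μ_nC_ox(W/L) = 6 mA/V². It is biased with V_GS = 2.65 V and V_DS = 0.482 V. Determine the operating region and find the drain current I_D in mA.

V_ov = V_GS − V_t = 2.65 − 1.4 = 1.25 V.
Since V_DS = 0.482 V < V_ov = 1.25 V, the device is in the triode region.
I_D = k_n [V_ov · V_DS − ½ V_DS²] = 6 × [1.25 × 0.482 − 0.5 × 0.482²] = 2.92 mA.

Triode; I_D = 2.92 mA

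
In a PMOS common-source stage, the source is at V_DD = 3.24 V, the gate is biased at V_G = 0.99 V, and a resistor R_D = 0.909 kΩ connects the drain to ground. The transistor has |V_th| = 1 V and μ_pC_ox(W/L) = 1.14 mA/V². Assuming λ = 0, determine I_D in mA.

V_SG = V_DD − V_G = 3.24 − 0.99 = 2.25 V, so V_ov = 2.25 − 1 = 1.25 V.
Assume saturation: I_D = ½ k_p V_ov² = 0.5 × 1.14 × 1.25² = 0.891 mA, giving V_SD = V_DD − I_D R_D = 3.24 − 0.891 × 0.909 = 2.43 V.
V_SD = 2.43 V ≥ V_ov = 1.25 V, confirming saturation.

I_D = 0.891 mA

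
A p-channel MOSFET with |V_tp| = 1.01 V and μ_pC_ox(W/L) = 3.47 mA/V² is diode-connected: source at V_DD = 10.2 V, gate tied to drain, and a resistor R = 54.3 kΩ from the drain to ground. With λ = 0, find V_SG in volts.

V_SG = 1.32 V

With gate tied to drain, V_SG = V_SD ≥ V_SG − |V_tp|, so the device is in saturation.
KCL at the drain: ½ k_p (V_SG − |V_tp|)² = (V_DD − V_SG)/R.
Let x = V_SG − 1.01. Then 94.2 x² + x − 9.19 = 0, giving x = 0.307 V (positive root), so V_SG = 1.32 V.
I_D = (V_DD − V_SG)/R = (10.2 − 1.32) / 54.3 = 0.164 mA.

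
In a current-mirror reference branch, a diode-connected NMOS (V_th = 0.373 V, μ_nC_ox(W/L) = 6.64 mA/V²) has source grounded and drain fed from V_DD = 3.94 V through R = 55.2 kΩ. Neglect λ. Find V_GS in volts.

With gate tied to drain, V_GS = V_DS ≥ V_GS − V_th, so the device is in saturation.
KCL at the drain: ½ k_n (V_GS − V_th)² = (V_DD − V_GS)/R.
Let x = V_GS − 0.373. Then 183 x² + x − 3.567 = 0, giving x = 0.137 V (positive root), so V_GS = 0.51 V.
I_D = (V_DD − V_GS)/R = (3.94 − 0.51) / 55.2 = 0.0621 mA.

V_GS = 0.510 V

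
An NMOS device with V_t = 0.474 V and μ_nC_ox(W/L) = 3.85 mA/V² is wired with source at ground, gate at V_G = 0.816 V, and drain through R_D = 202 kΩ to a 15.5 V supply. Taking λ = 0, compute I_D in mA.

V_GS = V_G = 0.816 V, so V_ov = 0.816 − 0.474 = 0.342 V.
Assume saturation: I_D = ½ k_n V_ov² = 0.5 × 3.85 × 0.342² = 0.225 mA, giving V_DS = V_DD − I_D R_D = 15.5 − 0.225 × 202 = -30 V.
But -30 V < V_ov = 0.342 V, so the device is actually in triode.
In triode I_D = k_n[V_ov V_DS − ½ V_DS²] and I_D = (V_DD − V_DS)/R_D. Equating: 389 V_DS² − 267 V_DS + 15.5 = 0, giving V_DS = 0.064 V (the root below V_ov).
I_D = (15.5 − 0.064) / 202 = 0.0764 mA.

I_D = 0.0764 mA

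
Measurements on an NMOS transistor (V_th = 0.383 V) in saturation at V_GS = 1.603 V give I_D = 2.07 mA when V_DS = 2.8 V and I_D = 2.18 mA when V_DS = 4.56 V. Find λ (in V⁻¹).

λ = 0.0330 V⁻¹

With V_GS fixed, I_D ∝ (1 + λ V_DS) in saturation, so I_D2/I_D1 = (1 + λ V_DS2)/(1 + λ V_DS1).
2.18/2.07 = 1.053 = (1 + 4.56 λ)/(1 + 2.8 λ).
Solving: λ (I_D1 V_DS2 − I_D2 V_DS1) = I_D2 − I_D1, so λ = (2.18 − 2.07) / (2.07 × 4.56 − 2.18 × 2.8) = 0.11 / 3.34 = 0.033 V⁻¹.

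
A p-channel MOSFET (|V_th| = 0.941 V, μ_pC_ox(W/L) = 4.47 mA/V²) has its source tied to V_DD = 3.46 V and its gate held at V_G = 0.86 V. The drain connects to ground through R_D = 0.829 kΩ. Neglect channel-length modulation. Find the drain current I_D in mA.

I_D = 3.49 mA

V_SG = V_DD − V_G = 3.46 − 0.86 = 2.6 V, so V_ov = 2.6 − 0.941 = 1.66 V.
Assume saturation: I_D = ½ k_p V_ov² = 0.5 × 4.47 × 1.66² = 6.15 mA, giving V_SD = V_DD − I_D R_D = 3.46 − 6.15 × 0.829 = -1.64 V.
But -1.64 V < V_ov = 1.66 V, so the device is actually in triode.
In triode I_D = k_p[V_ov V_SD − ½ V_SD²] and I_D = (V_DD − V_SD)/R_D. Equating: 1.85 V_SD² − 7.148 V_SD + 3.46 = 0, giving V_SD = 0.568 V (the root below V_ov).
I_D = (3.46 − 0.568) / 0.829 = 3.49 mA.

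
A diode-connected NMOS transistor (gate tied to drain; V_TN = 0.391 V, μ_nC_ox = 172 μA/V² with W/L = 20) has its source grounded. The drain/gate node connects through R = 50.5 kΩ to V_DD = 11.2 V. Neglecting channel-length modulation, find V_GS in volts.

With gate tied to drain, V_GS = V_DS ≥ V_GS − V_TN, so the device is in saturation.
k_n = μ_nC_ox · (W/L) = 3.44 mA/V².
KCL at the drain: ½ k_n (V_GS − V_TN)² = (V_DD − V_GS)/R.
Let x = V_GS − 0.391. Then 86.9 x² + x − 10.81 = 0, giving x = 0.347 V (positive root), so V_GS = 0.738 V.
I_D = (V_DD − V_GS)/R = (11.2 − 0.738) / 50.5 = 0.207 mA.

V_GS = 0.738 V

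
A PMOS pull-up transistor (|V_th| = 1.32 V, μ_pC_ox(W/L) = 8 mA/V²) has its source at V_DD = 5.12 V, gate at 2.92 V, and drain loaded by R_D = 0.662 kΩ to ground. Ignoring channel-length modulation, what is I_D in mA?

V_SG = V_DD − V_G = 5.12 − 2.92 = 2.2 V, so V_ov = 2.2 − 1.32 = 0.88 V.
Assume saturation: I_D = ½ k_p V_ov² = 0.5 × 8 × 0.88² = 3.1 mA, giving V_SD = V_DD − I_D R_D = 5.12 − 3.1 × 0.662 = 3.07 V.
V_SD = 3.07 V ≥ V_ov = 0.88 V, confirming saturation.

I_D = 3.10 mA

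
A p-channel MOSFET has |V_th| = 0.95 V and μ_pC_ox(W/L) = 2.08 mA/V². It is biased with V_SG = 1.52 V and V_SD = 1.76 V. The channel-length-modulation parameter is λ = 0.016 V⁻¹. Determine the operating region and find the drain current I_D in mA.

V_ov = V_SG − |V_th| = 1.52 − 0.95 = 0.57 V.
Since V_SD = 1.76 V ≥ V_ov = 0.57 V, the device is in saturation.
I_D = ½ k_p V_ov² (1 + λ V_SD) = 0.5 × 2.08 × 0.57² × (1 + 0.016 × 1.76) = 0.347 mA.

Saturation; I_D = 0.347 mA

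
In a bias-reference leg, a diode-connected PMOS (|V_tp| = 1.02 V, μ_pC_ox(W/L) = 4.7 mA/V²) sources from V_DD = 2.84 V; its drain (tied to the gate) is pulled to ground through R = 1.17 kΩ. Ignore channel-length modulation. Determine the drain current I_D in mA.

With gate tied to drain, V_SG = V_SD ≥ V_SG − |V_tp|, so the device is in saturation.
KCL at the drain: ½ k_p (V_SG − |V_tp|)² = (V_DD − V_SG)/R.
Let x = V_SG − 1.02. Then 2.75 x² + x − 1.82 = 0, giving x = 0.652 V (positive root), so V_SG = 1.67 V.
I_D = (V_DD − V_SG)/R = (2.84 − 1.67) / 1.17 = 0.998 mA.

I_D = 0.998 mA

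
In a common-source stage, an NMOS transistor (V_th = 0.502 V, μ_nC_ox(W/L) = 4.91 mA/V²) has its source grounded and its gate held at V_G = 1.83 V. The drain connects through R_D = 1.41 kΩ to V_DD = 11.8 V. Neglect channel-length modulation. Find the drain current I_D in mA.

V_GS = V_G = 1.83 V, so V_ov = 1.83 − 0.502 = 1.33 V.
Assume saturation: I_D = ½ k_n V_ov² = 0.5 × 4.91 × 1.33² = 4.33 mA, giving V_DS = V_DD − I_D R_D = 11.8 − 4.33 × 1.41 = 5.7 V.
V_DS = 5.7 V ≥ V_ov = 1.33 V, confirming saturation.

I_D = 4.33 mA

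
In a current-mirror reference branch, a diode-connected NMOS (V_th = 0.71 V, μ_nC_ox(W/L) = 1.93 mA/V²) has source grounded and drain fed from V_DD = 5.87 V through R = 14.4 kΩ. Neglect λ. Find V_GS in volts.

With gate tied to drain, V_GS = V_DS ≥ V_GS − V_th, so the device is in saturation.
KCL at the drain: ½ k_n (V_GS − V_th)² = (V_DD − V_GS)/R.
Let x = V_GS − 0.71. Then 13.9 x² + x − 5.16 = 0, giving x = 0.574 V (positive root), so V_GS = 1.28 V.
I_D = (V_DD − V_GS)/R = (5.87 − 1.28) / 14.4 = 0.318 mA.

V_GS = 1.28 V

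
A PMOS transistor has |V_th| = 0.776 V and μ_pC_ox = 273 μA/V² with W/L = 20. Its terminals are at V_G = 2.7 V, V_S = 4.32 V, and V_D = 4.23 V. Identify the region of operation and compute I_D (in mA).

V_SG = V_S − V_G = 4.32 − 2.7 = 1.62 V; V_SD = V_S − V_D = 4.32 − 4.23 = 0.09 V.
k_p = μ_pC_ox · (W/L) = 5.46 mA/V².
V_ov = V_SG − |V_th| = 1.62 − 0.776 = 0.844 V.
Since V_SD = 0.09 V < V_ov = 0.844 V, the device is in the triode region.
I_D = k_p [V_ov · V_SD − ½ V_SD²] = 5.46 × [0.844 × 0.09 − 0.5 × 0.09²] = 0.393 mA.

Triode; I_D = 0.393 mA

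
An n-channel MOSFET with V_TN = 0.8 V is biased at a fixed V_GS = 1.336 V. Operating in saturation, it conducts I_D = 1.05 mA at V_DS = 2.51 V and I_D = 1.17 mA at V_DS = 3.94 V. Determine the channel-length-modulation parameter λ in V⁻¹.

With V_GS fixed, I_D ∝ (1 + λ V_DS) in saturation, so I_D2/I_D1 = (1 + λ V_DS2)/(1 + λ V_DS1).
1.17/1.05 = 1.114 = (1 + 3.94 λ)/(1 + 2.51 λ).
Solving: λ (I_D1 V_DS2 − I_D2 V_DS1) = I_D2 − I_D1, so λ = (1.17 − 1.05) / (1.05 × 3.94 − 1.17 × 2.51) = 0.12 / 1.2 = 0.1 V⁻¹.

λ = 0.100 V⁻¹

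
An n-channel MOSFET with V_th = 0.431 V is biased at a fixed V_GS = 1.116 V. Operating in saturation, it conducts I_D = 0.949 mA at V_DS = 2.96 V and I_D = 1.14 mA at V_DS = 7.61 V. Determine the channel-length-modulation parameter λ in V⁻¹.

λ = 0.0496 V⁻¹

With V_GS fixed, I_D ∝ (1 + λ V_DS) in saturation, so I_D2/I_D1 = (1 + λ V_DS2)/(1 + λ V_DS1).
1.14/0.949 = 1.201 = (1 + 7.61 λ)/(1 + 2.96 λ).
Solving: λ (I_D1 V_DS2 − I_D2 V_DS1) = I_D2 − I_D1, so λ = (1.14 − 0.949) / (0.949 × 7.61 − 1.14 × 2.96) = 0.191 / 3.85 = 0.0496 V⁻¹.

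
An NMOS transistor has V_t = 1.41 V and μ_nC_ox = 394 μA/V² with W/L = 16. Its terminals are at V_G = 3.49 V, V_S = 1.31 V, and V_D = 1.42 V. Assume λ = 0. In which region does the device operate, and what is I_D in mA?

V_GS = V_G − V_S = 3.49 − 1.31 = 2.18 V; V_DS = V_D − V_S = 1.42 − 1.31 = 0.11 V.
k_n = μ_nC_ox · (W/L) = 6.304 mA/V².
V_ov = V_GS − V_t = 2.18 − 1.41 = 0.77 V.
Since V_DS = 0.11 V < V_ov = 0.77 V, the device is in the triode region.
I_D = k_n [V_ov · V_DS − ½ V_DS²] = 6.304 × [0.77 × 0.11 − 0.5 × 0.11²] = 0.496 mA.

Triode; I_D = 0.496 mA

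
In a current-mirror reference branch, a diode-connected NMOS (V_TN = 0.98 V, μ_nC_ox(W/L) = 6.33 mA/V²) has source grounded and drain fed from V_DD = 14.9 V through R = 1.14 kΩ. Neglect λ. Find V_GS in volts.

With gate tied to drain, V_GS = V_DS ≥ V_GS − V_TN, so the device is in saturation.
KCL at the drain: ½ k_n (V_GS − V_TN)² = (V_DD − V_GS)/R.
Let x = V_GS − 0.98. Then 3.61 x² + x − 13.92 = 0, giving x = 1.83 V (positive root), so V_GS = 2.81 V.
I_D = (V_DD − V_GS)/R = (14.9 − 2.81) / 1.14 = 10.6 mA.

V_GS = 2.81 V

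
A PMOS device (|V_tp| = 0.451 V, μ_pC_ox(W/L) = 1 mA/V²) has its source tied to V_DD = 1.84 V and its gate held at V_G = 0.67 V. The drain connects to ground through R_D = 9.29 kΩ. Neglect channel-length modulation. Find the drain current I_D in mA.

I_D = 0.167 mA

V_SG = V_DD − V_G = 1.84 − 0.67 = 1.17 V, so V_ov = 1.17 − 0.451 = 0.719 V.
Assume saturation: I_D = ½ k_p V_ov² = 0.5 × 1 × 0.719² = 0.258 mA, giving V_SD = V_DD − I_D R_D = 1.84 − 0.258 × 9.29 = -0.561 V.
But -0.561 V < V_ov = 0.719 V, so the device is actually in triode.
In triode I_D = k_p[V_ov V_SD − ½ V_SD²] and I_D = (V_DD − V_SD)/R_D. Equating: 4.64 V_SD² − 7.68 V_SD + 1.84 = 0, giving V_SD = 0.291 V (the root below V_ov).
I_D = (1.84 − 0.291) / 9.29 = 0.167 mA.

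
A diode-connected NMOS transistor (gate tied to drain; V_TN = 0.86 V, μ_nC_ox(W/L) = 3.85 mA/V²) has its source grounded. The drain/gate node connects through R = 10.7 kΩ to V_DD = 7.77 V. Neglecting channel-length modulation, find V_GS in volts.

With gate tied to drain, V_GS = V_DS ≥ V_GS − V_TN, so the device is in saturation.
KCL at the drain: ½ k_n (V_GS − V_TN)² = (V_DD − V_GS)/R.
Let x = V_GS − 0.86. Then 20.6 x² + x − 6.91 = 0, giving x = 0.555 V (positive root), so V_GS = 1.42 V.
I_D = (V_DD − V_GS)/R = (7.77 − 1.42) / 10.7 = 0.594 mA.

V_GS = 1.42 V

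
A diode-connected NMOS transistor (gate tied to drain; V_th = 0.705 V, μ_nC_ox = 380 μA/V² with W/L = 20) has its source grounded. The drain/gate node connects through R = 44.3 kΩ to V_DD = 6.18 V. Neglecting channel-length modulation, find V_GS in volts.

V_GS = 0.882 V

With gate tied to drain, V_GS = V_DS ≥ V_GS − V_th, so the device is in saturation.
k_n = μ_nC_ox · (W/L) = 7.6 mA/V².
KCL at the drain: ½ k_n (V_GS − V_th)² = (V_DD − V_GS)/R.
Let x = V_GS − 0.705. Then 168 x² + x − 5.475 = 0, giving x = 0.177 V (positive root), so V_GS = 0.882 V.
I_D = (V_DD − V_GS)/R = (6.18 − 0.882) / 44.3 = 0.12 mA.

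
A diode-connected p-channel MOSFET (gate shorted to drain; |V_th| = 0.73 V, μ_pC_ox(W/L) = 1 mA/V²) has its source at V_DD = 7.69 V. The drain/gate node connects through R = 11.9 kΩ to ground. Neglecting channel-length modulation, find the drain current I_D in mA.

I_D = 0.501 mA

With gate tied to drain, V_SG = V_SD ≥ V_SG − |V_th|, so the device is in saturation.
KCL at the drain: ½ k_p (V_SG − |V_th|)² = (V_DD − V_SG)/R.
Let x = V_SG − 0.73. Then 5.95 x² + x − 6.96 = 0, giving x = 1 V (positive root), so V_SG = 1.73 V.
I_D = (V_DD − V_SG)/R = (7.69 − 1.73) / 11.9 = 0.501 mA.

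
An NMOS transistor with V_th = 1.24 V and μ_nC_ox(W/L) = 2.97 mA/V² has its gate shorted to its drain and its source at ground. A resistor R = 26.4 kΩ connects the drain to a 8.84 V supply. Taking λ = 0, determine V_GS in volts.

With gate tied to drain, V_GS = V_DS ≥ V_GS − V_th, so the device is in saturation.
KCL at the drain: ½ k_n (V_GS − V_th)² = (V_DD − V_GS)/R.
Let x = V_GS − 1.24. Then 39.2 x² + x − 7.6 = 0, giving x = 0.428 V (positive root), so V_GS = 1.67 V.
I_D = (V_DD − V_GS)/R = (8.84 − 1.67) / 26.4 = 0.272 mA.

V_GS = 1.67 V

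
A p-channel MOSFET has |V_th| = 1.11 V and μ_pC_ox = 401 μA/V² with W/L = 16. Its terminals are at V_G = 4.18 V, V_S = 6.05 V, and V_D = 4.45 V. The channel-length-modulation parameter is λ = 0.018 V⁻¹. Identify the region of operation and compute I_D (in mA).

V_SG = V_S − V_G = 6.05 − 4.18 = 1.87 V; V_SD = V_S − V_D = 6.05 − 4.45 = 1.6 V.
k_p = μ_pC_ox · (W/L) = 6.416 mA/V².
V_ov = V_SG − |V_th| = 1.87 − 1.11 = 0.76 V.
Since V_SD = 1.6 V ≥ V_ov = 0.76 V, the device is in saturation.
I_D = ½ k_p V_ov² (1 + λ V_SD) = 0.5 × 6.416 × 0.76² × (1 + 0.018 × 1.6) = 1.91 mA.

Saturation; I_D = 1.91 mA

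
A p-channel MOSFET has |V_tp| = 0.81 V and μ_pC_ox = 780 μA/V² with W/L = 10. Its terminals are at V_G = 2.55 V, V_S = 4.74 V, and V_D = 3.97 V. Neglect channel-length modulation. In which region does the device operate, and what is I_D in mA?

V_SG = V_S − V_G = 4.74 − 2.55 = 2.19 V; V_SD = V_S − V_D = 4.74 − 3.97 = 0.77 V.
k_p = μ_pC_ox · (W/L) = 7.8 mA/V².
V_ov = V_SG − |V_tp| = 2.19 − 0.81 = 1.38 V.
Since V_SD = 0.77 V < V_ov = 1.38 V, the device is in the triode region.
I_D = k_p [V_ov · V_SD − ½ V_SD²] = 7.8 × [1.38 × 0.77 − 0.5 × 0.77²] = 5.98 mA.

Triode; I_D = 5.98 mA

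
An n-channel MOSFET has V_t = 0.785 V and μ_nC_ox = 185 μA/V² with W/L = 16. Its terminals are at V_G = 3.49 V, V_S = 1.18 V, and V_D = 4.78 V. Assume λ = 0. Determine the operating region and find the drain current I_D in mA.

V_GS = V_G − V_S = 3.49 − 1.18 = 2.31 V; V_DS = V_D − V_S = 4.78 − 1.18 = 3.6 V.
k_n = μ_nC_ox · (W/L) = 2.96 mA/V².
V_ov = V_GS − V_t = 2.31 − 0.785 = 1.53 V.
Since V_DS = 3.6 V ≥ V_ov = 1.53 V, the device is in saturation.
I_D = ½ k_n V_ov² = 0.5 × 2.96 × 1.53² = 3.44 mA.

Saturation; I_D = 3.44 mA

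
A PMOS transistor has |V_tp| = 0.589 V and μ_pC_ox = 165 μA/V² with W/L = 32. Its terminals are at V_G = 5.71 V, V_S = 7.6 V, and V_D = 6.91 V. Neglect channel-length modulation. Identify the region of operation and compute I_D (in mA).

Triode; I_D = 3.48 mA

V_SG = V_S − V_G = 7.6 − 5.71 = 1.89 V; V_SD = V_S − V_D = 7.6 − 6.91 = 0.69 V.
k_p = μ_pC_ox · (W/L) = 5.28 mA/V².
V_ov = V_SG − |V_tp| = 1.89 − 0.589 = 1.3 V.
Since V_SD = 0.69 V < V_ov = 1.3 V, the device is in the triode region.
I_D = k_p [V_ov · V_SD − ½ V_SD²] = 5.28 × [1.3 × 0.69 − 0.5 × 0.69²] = 3.48 mA.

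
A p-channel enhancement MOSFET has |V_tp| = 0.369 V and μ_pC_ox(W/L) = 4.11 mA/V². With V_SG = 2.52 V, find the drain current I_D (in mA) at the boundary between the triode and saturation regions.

At the boundary V_SD = V_ov = V_SG − |V_tp| = 2.52 − 0.369 = 2.15 V.
I_D = ½ k_p V_ov² = 0.5 × 4.11 × 2.15² = 9.51 mA.

I_D = 9.51 mA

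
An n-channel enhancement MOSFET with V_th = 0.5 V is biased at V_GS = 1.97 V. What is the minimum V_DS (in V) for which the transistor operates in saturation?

The boundary between triode and saturation is V_DS = V_GS − V_th = V_ov.
V_ov = 1.97 − 0.5 = 1.47 V.

V_DS,sat = 1.47 V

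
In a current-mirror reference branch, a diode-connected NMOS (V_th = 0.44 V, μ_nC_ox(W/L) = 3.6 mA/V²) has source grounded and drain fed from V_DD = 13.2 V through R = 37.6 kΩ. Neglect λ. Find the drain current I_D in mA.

I_D = 0.328 mA

With gate tied to drain, V_GS = V_DS ≥ V_GS − V_th, so the device is in saturation.
KCL at the drain: ½ k_n (V_GS − V_th)² = (V_DD − V_GS)/R.
Let x = V_GS − 0.44. Then 67.7 x² + x − 12.76 = 0, giving x = 0.427 V (positive root), so V_GS = 0.867 V.
I_D = (V_DD − V_GS)/R = (13.2 − 0.867) / 37.6 = 0.328 mA.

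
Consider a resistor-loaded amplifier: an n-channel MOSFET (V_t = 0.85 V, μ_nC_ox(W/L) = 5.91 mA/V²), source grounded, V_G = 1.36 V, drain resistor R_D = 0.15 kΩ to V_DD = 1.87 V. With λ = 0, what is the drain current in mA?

I_D = 0.769 mA

V_GS = V_G = 1.36 V, so V_ov = 1.36 − 0.85 = 0.51 V.
Assume saturation: I_D = ½ k_n V_ov² = 0.5 × 5.91 × 0.51² = 0.769 mA, giving V_DS = V_DD − I_D R_D = 1.87 − 0.769 × 0.15 = 1.75 V.
V_DS = 1.75 V ≥ V_ov = 0.51 V, confirming saturation.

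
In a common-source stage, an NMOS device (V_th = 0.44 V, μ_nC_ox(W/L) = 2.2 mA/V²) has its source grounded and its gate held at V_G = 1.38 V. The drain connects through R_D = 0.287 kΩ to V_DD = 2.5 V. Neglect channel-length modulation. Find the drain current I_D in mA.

V_GS = V_G = 1.38 V, so V_ov = 1.38 − 0.44 = 0.94 V.
Assume saturation: I_D = ½ k_n V_ov² = 0.5 × 2.2 × 0.94² = 0.972 mA, giving V_DS = V_DD − I_D R_D = 2.5 − 0.972 × 0.287 = 2.22 V.
V_DS = 2.22 V ≥ V_ov = 0.94 V, confirming saturation.

I_D = 0.972 mA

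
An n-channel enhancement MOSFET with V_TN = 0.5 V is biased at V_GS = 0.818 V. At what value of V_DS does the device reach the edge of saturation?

The boundary between triode and saturation is V_DS = V_GS − V_TN = V_ov.
V_ov = 0.818 − 0.5 = 0.318 V.

V_DS,sat = 0.318 V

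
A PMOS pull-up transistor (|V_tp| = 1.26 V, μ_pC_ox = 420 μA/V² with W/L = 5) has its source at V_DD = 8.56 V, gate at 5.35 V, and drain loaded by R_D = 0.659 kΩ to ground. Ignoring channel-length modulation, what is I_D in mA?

V_SG = V_DD − V_G = 8.56 − 5.35 = 3.21 V, so V_ov = 3.21 − 1.26 = 1.95 V.
k_p = μ_pC_ox · (W/L) = 2.1 mA/V².
Assume saturation: I_D = ½ k_p V_ov² = 0.5 × 2.1 × 1.95² = 3.99 mA, giving V_SD = V_DD − I_D R_D = 8.56 − 3.99 × 0.659 = 5.93 V.
V_SD = 5.93 V ≥ V_ov = 1.95 V, confirming saturation.

I_D = 3.99 mA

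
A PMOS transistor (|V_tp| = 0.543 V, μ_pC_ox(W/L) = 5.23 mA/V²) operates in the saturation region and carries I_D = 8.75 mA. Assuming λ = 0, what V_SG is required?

In saturation I_D = ½ k_p (V_SG − |V_tp|)², so V_SG − |V_tp| = √(2 I_D / k_p) = √(2 × 8.75 / 5.23) = 1.83 V.
V_SG = 0.543 + 1.83 = 2.37 V.

V_SG = 2.37 V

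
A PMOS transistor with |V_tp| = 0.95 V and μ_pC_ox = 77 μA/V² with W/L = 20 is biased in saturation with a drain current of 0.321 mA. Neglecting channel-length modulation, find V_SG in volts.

k_p = μ_pC_ox · (W/L) = 1.54 mA/V².
In saturation I_D = ½ k_p (V_SG − |V_tp|)², so V_SG − |V_tp| = √(2 I_D / k_p) = √(2 × 0.321 / 1.54) = 0.646 V.
V_SG = 0.95 + 0.646 = 1.6 V.

V_SG = 1.60 V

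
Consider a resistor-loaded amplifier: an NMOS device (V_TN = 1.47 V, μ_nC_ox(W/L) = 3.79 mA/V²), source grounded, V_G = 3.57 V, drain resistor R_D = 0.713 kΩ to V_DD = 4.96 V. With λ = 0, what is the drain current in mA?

V_GS = V_G = 3.57 V, so V_ov = 3.57 − 1.47 = 2.1 V.
Assume saturation: I_D = ½ k_n V_ov² = 0.5 × 3.79 × 2.1² = 8.36 mA, giving V_DS = V_DD − I_D R_D = 4.96 − 8.36 × 0.713 = -0.999 V.
But -0.999 V < V_ov = 2.1 V, so the device is actually in triode.
In triode I_D = k_n[V_ov V_DS − ½ V_DS²] and I_D = (V_DD − V_DS)/R_D. Equating: 1.35 V_DS² − 6.675 V_DS + 4.96 = 0, giving V_DS = 0.911 V (the root below V_ov).
I_D = (4.96 − 0.911) / 0.713 = 5.68 mA.

I_D = 5.68 mA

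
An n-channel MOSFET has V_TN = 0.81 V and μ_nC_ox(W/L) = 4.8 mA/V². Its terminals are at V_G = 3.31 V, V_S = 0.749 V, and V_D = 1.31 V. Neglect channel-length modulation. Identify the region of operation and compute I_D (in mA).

Triode; I_D = 3.96 mA

V_GS = V_G − V_S = 3.31 − 0.749 = 2.56 V; V_DS = V_D − V_S = 1.31 − 0.749 = 0.561 V.
V_ov = V_GS − V_TN = 2.56 − 0.81 = 1.75 V.
Since V_DS = 0.561 V < V_ov = 1.75 V, the device is in the triode region.
I_D = k_n [V_ov · V_DS − ½ V_DS²] = 4.8 × [1.75 × 0.561 − 0.5 × 0.561²] = 3.96 mA.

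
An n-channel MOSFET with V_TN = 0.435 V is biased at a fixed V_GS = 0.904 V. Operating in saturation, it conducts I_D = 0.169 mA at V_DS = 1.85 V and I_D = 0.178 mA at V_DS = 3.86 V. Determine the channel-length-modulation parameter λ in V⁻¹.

With V_GS fixed, I_D ∝ (1 + λ V_DS) in saturation, so I_D2/I_D1 = (1 + λ V_DS2)/(1 + λ V_DS1).
0.178/0.169 = 1.053 = (1 + 3.86 λ)/(1 + 1.85 λ).
Solving: λ (I_D1 V_DS2 − I_D2 V_DS1) = I_D2 − I_D1, so λ = (0.178 − 0.169) / (0.169 × 3.86 − 0.178 × 1.85) = 0.009 / 0.323 = 0.0279 V⁻¹.

λ = 0.0279 V⁻¹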